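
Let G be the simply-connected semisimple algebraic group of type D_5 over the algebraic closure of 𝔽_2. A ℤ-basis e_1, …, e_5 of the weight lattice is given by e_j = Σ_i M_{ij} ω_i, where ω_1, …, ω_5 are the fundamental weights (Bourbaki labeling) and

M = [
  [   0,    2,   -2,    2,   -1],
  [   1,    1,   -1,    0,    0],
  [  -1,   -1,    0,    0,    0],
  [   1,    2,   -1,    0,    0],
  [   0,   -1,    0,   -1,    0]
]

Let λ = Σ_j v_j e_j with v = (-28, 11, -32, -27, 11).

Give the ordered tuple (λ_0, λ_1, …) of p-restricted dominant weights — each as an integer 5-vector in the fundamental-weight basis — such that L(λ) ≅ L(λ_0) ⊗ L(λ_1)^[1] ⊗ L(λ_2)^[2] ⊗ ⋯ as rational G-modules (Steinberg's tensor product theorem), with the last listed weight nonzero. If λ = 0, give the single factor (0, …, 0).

Change of basis e → ω: c = M·v where v = (-28, 11, -32, -27, 11):
  c_1 = (0)·(-28) + 2·11 + (-2)·(-32) + (2)·(-27) + (-1)·(11) = 21
  c_2 = (1)·(-28) + 1·11 + (-1)·(-32) + (0)·(-27) + 0·11 = 15
  c_3 = (-1)·(-28) + (-1)·(11) + (0)·(-32) + (0)·(-27) + 0·11 = 17
  c_4 = (1)·(-28) + 2·11 + (-1)·(-32) + (0)·(-27) + 0·11 = 26
  c_5 = (0)·(-28) + (-1)·(11) + (0)·(-32) + (-1)·(-27) + 0·11 = 16
Writing each c_i in base p = 2:
  c_1 = 21 = 1·2^0 + 0·2^1 + 1·2^2 + 0·2^3 + 1·2^4
  c_2 = 15 = 1·2^0 + 1·2^1 + 1·2^2 + 1·2^3
  c_3 = 17 = 1·2^0 + 0·2^1 + 0·2^2 + 0·2^3 + 1·2^4
  c_4 = 26 = 0·2^0 + 1·2^1 + 0·2^2 + 1·2^3 + 1·2^4
  c_5 = 16 = 0·2^0 + 0·2^1 + 0·2^2 + 0·2^3 + 1·2^4
p-restricted factor λ_0 = (1, 1, 1, 0, 0)
p-restricted factor λ_1 = (0, 1, 0, 1, 0)
p-restricted factor λ_2 = (1, 1, 0, 0, 0)
p-restricted factor λ_3 = (0, 1, 0, 1, 0)
p-restricted factor λ_4 = (1, 0, 1, 1, 1)

((1, 1, 1, 0, 0), (0, 1, 0, 1, 0), (1, 1, 0, 0, 0), (0, 1, 0, 1, 0), (1, 0, 1, 1, 1))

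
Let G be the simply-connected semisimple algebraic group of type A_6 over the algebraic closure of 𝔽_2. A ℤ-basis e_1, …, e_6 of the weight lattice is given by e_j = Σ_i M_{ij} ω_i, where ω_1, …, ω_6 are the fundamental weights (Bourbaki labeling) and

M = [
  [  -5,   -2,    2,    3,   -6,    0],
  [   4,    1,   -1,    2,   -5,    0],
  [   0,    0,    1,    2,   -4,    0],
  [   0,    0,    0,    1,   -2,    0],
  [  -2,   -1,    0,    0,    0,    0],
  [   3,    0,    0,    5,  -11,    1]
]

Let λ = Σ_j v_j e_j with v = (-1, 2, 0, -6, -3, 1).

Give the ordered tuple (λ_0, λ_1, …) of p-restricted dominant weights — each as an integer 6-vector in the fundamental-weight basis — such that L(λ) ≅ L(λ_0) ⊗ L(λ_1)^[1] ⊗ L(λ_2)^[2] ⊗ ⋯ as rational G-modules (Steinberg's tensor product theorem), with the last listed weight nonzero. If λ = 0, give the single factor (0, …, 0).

((1, 1, 0, 0, 0, 1),)

ω-coordinates c = M·v, v = (-1, 2, 0, -6, -3, 1):
  c_1 = -5*-1 + -2*2 + 2*0 + 3*-6 + -6*-3 + 0*1 = 1
  c_2 = 4*-1 + 1*2 + -1*0 + 2*-6 + -5*-3 + 0*1 = 1
  c_3 = 0*-1 + 0*2 + 1*0 + 2*-6 + -4*-3 + 0*1 = 0
  c_4 = 0*-1 + 0*2 + 0*0 + 1*-6 + -2*-3 + 0*1 = 0
  c_5 = -2*-1 + -1*2 + 0*0 + 0*-6 + 0*-3 + 0*1 = 0
  c_6 = 3*-1 + 0*2 + 0*0 + 5*-6 + -11*-3 + 1*1 = 1
Writing each c_i in base p = 2:
  c_1 = 1 = 1·2^0
  c_2 = 1 = 1·2^0
  c_3 = 0
  c_4 = 0
  c_5 = 0
  c_6 = 1 = 1·2^0
λ_0 = (1, 1, 0, 0, 0, 1)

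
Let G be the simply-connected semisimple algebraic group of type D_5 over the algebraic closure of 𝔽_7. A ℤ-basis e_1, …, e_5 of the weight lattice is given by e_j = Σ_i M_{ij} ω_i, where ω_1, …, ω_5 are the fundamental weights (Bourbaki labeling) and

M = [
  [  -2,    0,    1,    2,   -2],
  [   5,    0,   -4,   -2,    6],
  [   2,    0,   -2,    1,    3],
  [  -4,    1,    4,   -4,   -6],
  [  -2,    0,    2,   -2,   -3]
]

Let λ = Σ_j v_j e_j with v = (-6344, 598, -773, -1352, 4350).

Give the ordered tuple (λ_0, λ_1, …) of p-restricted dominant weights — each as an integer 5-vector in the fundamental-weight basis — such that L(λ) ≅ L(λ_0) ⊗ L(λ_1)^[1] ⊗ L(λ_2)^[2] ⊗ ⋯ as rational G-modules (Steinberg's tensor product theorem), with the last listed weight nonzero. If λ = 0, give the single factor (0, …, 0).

Change of basis e → ω: c = M·v where v = (-6344, 598, -773, -1352, 4350):
  c_1 = (-2)·(-6344) + (0)·(598) + (1)·(-773) + (2)·(-1352) + (-2)·(4350) = 511
  c_2 = (5)·(-6344) + (0)·(598) + (-4)·(-773) + (-2)·(-1352) + (6)·(4350) = 176
  c_3 = (2)·(-6344) + (0)·(598) + (-2)·(-773) + (1)·(-1352) + (3)·(4350) = 556
  c_4 = (-4)·(-6344) + (1)·(598) + (4)·(-773) + (-4)·(-1352) + (-6)·(4350) = 2190
  c_5 = (-2)·(-6344) + (0)·(598) + (2)·(-773) + (-2)·(-1352) + (-3)·(4350) = 796
Expand coordinatewise in base 7:
  c_1 = 511 = 0·7^0 + 3·7^1 + 3·7^2 + 1·7^3
  c_2 = 176 = 1·7^0 + 4·7^1 + 3·7^2
  c_3 = 556 = 3·7^0 + 2·7^1 + 4·7^2 + 1·7^3
  c_4 = 2190 = 6·7^0 + 4·7^1 + 2·7^2 + 6·7^3
  c_5 = 796 = 5·7^0 + 1·7^1 + 2·7^2 + 2·7^3
p-restricted factor λ_0 = (0, 1, 3, 6, 5)
p-restricted factor λ_1 = (3, 4, 2, 4, 1)
p-restricted factor λ_2 = (3, 3, 4, 2, 2)
p-restricted factor λ_3 = (1, 0, 1, 6, 2)

((0, 1, 3, 6, 5), (3, 4, 2, 4, 1), (3, 3, 4, 2, 2), (1, 0, 1, 6, 2))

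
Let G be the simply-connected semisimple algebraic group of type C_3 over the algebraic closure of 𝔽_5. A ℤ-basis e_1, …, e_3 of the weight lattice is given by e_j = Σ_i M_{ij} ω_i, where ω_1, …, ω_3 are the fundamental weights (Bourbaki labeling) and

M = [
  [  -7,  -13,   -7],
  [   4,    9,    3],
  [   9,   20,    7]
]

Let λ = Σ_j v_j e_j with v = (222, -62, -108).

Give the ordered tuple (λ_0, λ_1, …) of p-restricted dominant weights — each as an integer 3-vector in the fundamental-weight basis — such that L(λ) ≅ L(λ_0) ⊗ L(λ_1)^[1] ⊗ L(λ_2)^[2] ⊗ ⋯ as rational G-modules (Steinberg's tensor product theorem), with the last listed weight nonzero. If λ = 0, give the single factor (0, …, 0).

In the fundamental-weight basis, λ has coordinates c = M·v (v = (222, -62, -108)):
  c_1 = (-7)·(222) + (-13)·(-62) + (-7)·(-108) = 8
  c_2 = 4·222 + (9)·(-62) + (3)·(-108) = 6
  c_3 = 9·222 + (20)·(-62) + (7)·(-108) = 2
p = 5; digits c_i = Σ_j d_{ij}·5^j, 0 ≤ d_{ij} < 5:
  c_1 = 8 = 3·5^0 + 1·5^1
  c_2 = 6 = 1·5^0 + 1·5^1
  c_3 = 2 = 2·5^0
p-restricted factor λ_0 = (3, 1, 2)
p-restricted factor λ_1 = (1, 1, 0)

((3, 1, 2), (1, 1, 0))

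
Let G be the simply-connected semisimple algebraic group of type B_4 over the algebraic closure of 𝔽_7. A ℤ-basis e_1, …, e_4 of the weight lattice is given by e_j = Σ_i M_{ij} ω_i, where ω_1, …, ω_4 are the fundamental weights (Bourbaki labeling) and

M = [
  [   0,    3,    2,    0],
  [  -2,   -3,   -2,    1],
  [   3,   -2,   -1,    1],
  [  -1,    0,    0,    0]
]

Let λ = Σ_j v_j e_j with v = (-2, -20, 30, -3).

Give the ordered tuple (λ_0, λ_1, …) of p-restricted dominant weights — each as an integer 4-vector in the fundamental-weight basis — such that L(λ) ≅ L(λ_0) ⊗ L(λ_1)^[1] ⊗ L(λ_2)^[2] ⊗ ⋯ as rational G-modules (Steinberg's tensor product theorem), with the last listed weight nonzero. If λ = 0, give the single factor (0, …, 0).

Converting to the ω-basis (c_i = row i of M dotted with v = (-2, -20, 30, -3)):
  c_1 = (0)·(-2) + (3)·(-20) + (2)·(30) + (0)·(-3) = 0
  c_2 = (-2)·(-2) + (-3)·(-20) + (-2)·(30) + (1)·(-3) = 1
  c_3 = (3)·(-2) + (-2)·(-20) + (-1)·(30) + (1)·(-3) = 1
  c_4 = (-1)·(-2) + (0)·(-20) + (0)·(30) + (0)·(-3) = 2
Expand coordinatewise in base 7:
  c_1 = 0
  c_2 = 1 = 1·7^0
  c_3 = 1 = 1·7^0
  c_4 = 2 = 2·7^0
λ_0 = (0, 1, 1, 2)

((0, 1, 1, 2),)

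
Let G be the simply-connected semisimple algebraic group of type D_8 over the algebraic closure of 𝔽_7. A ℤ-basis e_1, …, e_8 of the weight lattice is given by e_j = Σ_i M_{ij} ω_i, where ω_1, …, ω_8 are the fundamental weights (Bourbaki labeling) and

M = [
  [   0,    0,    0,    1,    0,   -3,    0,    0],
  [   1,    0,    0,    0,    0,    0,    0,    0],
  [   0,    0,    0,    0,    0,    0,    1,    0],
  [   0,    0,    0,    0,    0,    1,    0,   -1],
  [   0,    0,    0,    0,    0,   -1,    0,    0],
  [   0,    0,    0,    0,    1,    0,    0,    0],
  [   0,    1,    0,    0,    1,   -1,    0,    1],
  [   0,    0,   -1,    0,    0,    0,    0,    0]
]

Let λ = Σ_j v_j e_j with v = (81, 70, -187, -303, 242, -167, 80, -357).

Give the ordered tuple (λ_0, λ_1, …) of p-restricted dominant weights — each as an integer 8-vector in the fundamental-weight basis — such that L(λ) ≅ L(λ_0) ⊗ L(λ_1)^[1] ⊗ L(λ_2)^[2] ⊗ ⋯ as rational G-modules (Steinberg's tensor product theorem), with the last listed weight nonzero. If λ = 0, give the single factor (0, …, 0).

((2, 4, 3, 1, 6, 4, 3, 5), (0, 4, 4, 6, 2, 6, 3, 5), (4, 1, 1, 3, 3, 4, 2, 3))

In the fundamental-weight basis, λ has coordinates c = M·v (v = (81, 70, -187, -303, 242, -167, 80, -357)):
  c_1 = (0)·(81) + (0)·(70) + (0)·(-187) + (1)·(-303) + (0)·(242) + (-3)·(-167) + (0)·(80) + (0)·(-357) = 198
  c_2 = (1)·(81) + (0)·(70) + (0)·(-187) + (0)·(-303) + (0)·(242) + (0)·(-167) + (0)·(80) + (0)·(-357) = 81
  c_3 = (0)·(81) + (0)·(70) + (0)·(-187) + (0)·(-303) + (0)·(242) + (0)·(-167) + (1)·(80) + (0)·(-357) = 80
  c_4 = (0)·(81) + (0)·(70) + (0)·(-187) + (0)·(-303) + (0)·(242) + (1)·(-167) + (0)·(80) + (-1)·(-357) = 190
  c_5 = (0)·(81) + (0)·(70) + (0)·(-187) + (0)·(-303) + (0)·(242) + (-1)·(-167) + (0)·(80) + (0)·(-357) = 167
  c_6 = (0)·(81) + (0)·(70) + (0)·(-187) + (0)·(-303) + (1)·(242) + (0)·(-167) + (0)·(80) + (0)·(-357) = 242
  c_7 = (0)·(81) + (1)·(70) + (0)·(-187) + (0)·(-303) + (1)·(242) + (-1)·(-167) + (0)·(80) + (1)·(-357) = 122
  c_8 = (0)·(81) + (0)·(70) + (-1)·(-187) + (0)·(-303) + (0)·(242) + (0)·(-167) + (0)·(80) + (0)·(-357) = 187
p = 7; digits c_i = Σ_j d_{ij}·7^j, 0 ≤ d_{ij} < 7:
  c_1 = 198 = 2·7^0 + 0·7^1 + 4·7^2
  c_2 = 81 = 4·7^0 + 4·7^1 + 1·7^2
  c_3 = 80 = 3·7^0 + 4·7^1 + 1·7^2
  c_4 = 190 = 1·7^0 + 6·7^1 + 3·7^2
  c_5 = 167 = 6·7^0 + 2·7^1 + 3·7^2
  c_6 = 242 = 4·7^0 + 6·7^1 + 4·7^2
  c_7 = 122 = 3·7^0 + 3·7^1 + 2·7^2
  c_8 = 187 = 5·7^0 + 5·7^1 + 3·7^2
λ_0 = (2, 4, 3, 1, 6, 4, 3, 5)
λ_1 = (0, 4, 4, 6, 2, 6, 3, 5)
λ_2 = (4, 1, 1, 3, 3, 4, 2, 3)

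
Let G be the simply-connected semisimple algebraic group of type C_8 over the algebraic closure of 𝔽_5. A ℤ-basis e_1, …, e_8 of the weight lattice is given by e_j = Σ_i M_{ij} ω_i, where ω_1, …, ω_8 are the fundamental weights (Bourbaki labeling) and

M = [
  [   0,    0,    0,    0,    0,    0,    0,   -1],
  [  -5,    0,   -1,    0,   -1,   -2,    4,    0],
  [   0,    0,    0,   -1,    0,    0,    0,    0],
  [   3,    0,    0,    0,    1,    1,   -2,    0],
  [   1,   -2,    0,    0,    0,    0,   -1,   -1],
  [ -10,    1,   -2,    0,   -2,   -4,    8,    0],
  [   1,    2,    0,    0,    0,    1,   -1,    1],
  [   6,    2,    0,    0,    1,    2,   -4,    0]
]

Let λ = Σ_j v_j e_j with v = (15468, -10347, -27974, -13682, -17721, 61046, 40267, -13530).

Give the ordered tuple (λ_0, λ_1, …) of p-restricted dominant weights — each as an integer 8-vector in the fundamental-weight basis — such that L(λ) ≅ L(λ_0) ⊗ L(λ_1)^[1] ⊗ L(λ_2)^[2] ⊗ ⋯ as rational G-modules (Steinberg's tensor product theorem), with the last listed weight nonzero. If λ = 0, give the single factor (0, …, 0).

((0, 1, 2, 0, 0, 0, 3, 2), (1, 1, 1, 4, 0, 3, 4, 3), (1, 3, 2, 2, 2, 2, 0, 1), (3, 3, 4, 3, 0, 4, 1, 3), (1, 1, 1, 4, 0, 1, 3, 4), (4, 2, 4, 2, 3, 1, 0, 4))

Converting to the ω-basis (c_i = row i of M dotted with v = (15468, -10347, -27974, -13682, -17721, 61046, 40267, -13530)):
  c_1 = 0·15468 + (0)·(-10347) + (0)·(-27974) + (0)·(-13682) + (0)·(-17721) + 0·61046 + 0·40267 + (-1)·(-13530) = 13530
  c_2 = (-5)·(15468) + (0)·(-10347) + (-1)·(-27974) + (0)·(-13682) + (-1)·(-17721) + (-2)·(61046) + 4·40267 + (0)·(-13530) = 7331
  c_3 = 0·15468 + (0)·(-10347) + (0)·(-27974) + (-1)·(-13682) + (0)·(-17721) + 0·61046 + 0·40267 + (0)·(-13530) = 13682
  c_4 = 3·15468 + (0)·(-10347) + (0)·(-27974) + (0)·(-13682) + (1)·(-17721) + 1·61046 + (-2)·(40267) + (0)·(-13530) = 9195
  c_5 = 1·15468 + (-2)·(-10347) + (0)·(-27974) + (0)·(-13682) + (0)·(-17721) + 0·61046 + (-1)·(40267) + (-1)·(-13530) = 9425
  c_6 = (-10)·(15468) + (1)·(-10347) + (-2)·(-27974) + (0)·(-13682) + (-2)·(-17721) + (-4)·(61046) + 8·40267 + (0)·(-13530) = 4315
  c_7 = 1·15468 + (2)·(-10347) + (0)·(-27974) + (0)·(-13682) + (0)·(-17721) + 1·61046 + (-1)·(40267) + (1)·(-13530) = 2023
  c_8 = 6·15468 + (2)·(-10347) + (0)·(-27974) + (0)·(-13682) + (1)·(-17721) + 2·61046 + (-4)·(40267) + (0)·(-13530) = 15417
Writing each c_i in base p = 5:
  c_1 = 13530 = 0·5^0 + 1·5^1 + 1·5^2 + 3·5^3 + 1·5^4 + 4·5^5
  c_2 = 7331 = 1·5^0 + 1·5^1 + 3·5^2 + 3·5^3 + 1·5^4 + 2·5^5
  c_3 = 13682 = 2·5^0 + 1·5^1 + 2·5^2 + 4·5^3 + 1·5^4 + 4·5^5
  c_4 = 9195 = 0·5^0 + 4·5^1 + 2·5^2 + 3·5^3 + 4·5^4 + 2·5^5
  c_5 = 9425 = 0·5^0 + 0·5^1 + 2·5^2 + 0·5^3 + 0·5^4 + 3·5^5
  c_6 = 4315 = 0·5^0 + 3·5^1 + 2·5^2 + 4·5^3 + 1·5^4 + 1·5^5
  c_7 = 2023 = 3·5^0 + 4·5^1 + 0·5^2 + 1·5^3 + 3·5^4
  c_8 = 15417 = 2·5^0 + 3·5^1 + 1·5^2 + 3·5^3 + 4·5^4 + 4·5^5
λ_0 = (0, 1, 2, 0, 0, 0, 3, 2)
λ_1 = (1, 1, 1, 4, 0, 3, 4, 3)
λ_2 = (1, 3, 2, 2, 2, 2, 0, 1)
λ_3 = (3, 3, 4, 3, 0, 4, 1, 3)
λ_4 = (1, 1, 1, 4, 0, 1, 3, 4)
λ_5 = (4, 2, 4, 2, 3, 1, 0, 4)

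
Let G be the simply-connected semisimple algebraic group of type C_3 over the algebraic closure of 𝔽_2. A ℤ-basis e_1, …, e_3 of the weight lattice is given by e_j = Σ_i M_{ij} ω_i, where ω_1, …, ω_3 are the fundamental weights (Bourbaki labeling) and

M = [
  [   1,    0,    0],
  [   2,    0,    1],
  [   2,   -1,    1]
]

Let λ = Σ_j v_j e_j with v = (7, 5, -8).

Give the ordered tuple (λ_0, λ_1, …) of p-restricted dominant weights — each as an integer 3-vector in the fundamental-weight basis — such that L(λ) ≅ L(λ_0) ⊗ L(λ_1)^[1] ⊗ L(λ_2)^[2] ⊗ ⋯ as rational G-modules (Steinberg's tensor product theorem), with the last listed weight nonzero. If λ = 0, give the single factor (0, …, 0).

((1, 0, 1), (1, 1, 0), (1, 1, 0))

Converting to the ω-basis (c_i = row i of M dotted with v = (7, 5, -8)):
  c_1 = (1)·(7) + (0)·(5) + (0)·(-8) = 7
  c_2 = (2)·(7) + (0)·(5) + (1)·(-8) = 6
  c_3 = (2)·(7) + (-1)·(5) + (1)·(-8) = 1
Base-2 expansion of each c_i:
  c_1 = 7 = 1·2^0 + 1·2^1 + 1·2^2
  c_2 = 6 = 0·2^0 + 1·2^1 + 1·2^2
  c_3 = 1 = 1·2^0
Factor λ_0 = (1, 0, 1)
Factor λ_1 = (1, 1, 0)
Factor λ_2 = (1, 1, 0)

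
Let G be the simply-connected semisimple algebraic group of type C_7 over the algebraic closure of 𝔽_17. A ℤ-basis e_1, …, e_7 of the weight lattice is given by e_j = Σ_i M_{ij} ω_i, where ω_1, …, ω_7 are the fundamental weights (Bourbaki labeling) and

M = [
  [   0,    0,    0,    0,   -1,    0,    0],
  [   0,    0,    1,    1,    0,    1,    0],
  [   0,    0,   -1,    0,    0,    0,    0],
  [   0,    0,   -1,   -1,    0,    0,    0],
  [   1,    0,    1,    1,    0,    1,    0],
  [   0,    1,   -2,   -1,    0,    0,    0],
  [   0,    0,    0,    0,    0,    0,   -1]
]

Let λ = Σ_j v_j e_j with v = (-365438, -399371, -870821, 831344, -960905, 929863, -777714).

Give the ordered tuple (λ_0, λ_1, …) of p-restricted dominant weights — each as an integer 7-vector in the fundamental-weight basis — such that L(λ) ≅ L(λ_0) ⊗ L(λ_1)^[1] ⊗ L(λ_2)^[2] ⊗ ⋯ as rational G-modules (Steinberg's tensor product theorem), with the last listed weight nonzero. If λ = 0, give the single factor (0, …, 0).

((14, 11, 13, 3, 5, 9, 15), (15, 15, 3, 10, 7, 15, 0), (9, 3, 4, 0, 14, 16, 5), (8, 11, 7, 8, 4, 1, 5), (11, 10, 10, 0, 6, 6, 9))

In the fundamental-weight basis, λ has coordinates c = M·v (v = (-365438, -399371, -870821, 831344, -960905, 929863, -777714)):
  c_1 = 0*-365438 + 0*-399371 + 0*-870821 + 0*831344 + -1*-960905 + 0*929863 + 0*-777714 = 960905
  c_2 = 0*-365438 + 0*-399371 + 1*-870821 + 1*831344 + 0*-960905 + 1*929863 + 0*-777714 = 890386
  c_3 = 0*-365438 + 0*-399371 + -1*-870821 + 0*831344 + 0*-960905 + 0*929863 + 0*-777714 = 870821
  c_4 = 0*-365438 + 0*-399371 + -1*-870821 + -1*831344 + 0*-960905 + 0*929863 + 0*-777714 = 39477
  c_5 = 1*-365438 + 0*-399371 + 1*-870821 + 1*831344 + 0*-960905 + 1*929863 + 0*-777714 = 524948
  c_6 = 0*-365438 + 1*-399371 + -2*-870821 + -1*831344 + 0*-960905 + 0*929863 + 0*-777714 = 510927
  c_7 = 0*-365438 + 0*-399371 + 0*-870821 + 0*831344 + 0*-960905 + 0*929863 + -1*-777714 = 777714
p = 17; digits c_i = Σ_j d_{ij}·17^j, 0 ≤ d_{ij} < 17:
  c_1 = 960905 = 14·17^0 + 15·17^1 + 9·17^2 + 8·17^3 + 11·17^4
  c_2 = 890386 = 11·17^0 + 15·17^1 + 3·17^2 + 11·17^3 + 10·17^4
  c_3 = 870821 = 13·17^0 + 3·17^1 + 4·17^2 + 7·17^3 + 10·17^4
  c_4 = 39477 = 3·17^0 + 10·17^1 + 0·17^2 + 8·17^3
  c_5 = 524948 = 5·17^0 + 7·17^1 + 14·17^2 + 4·17^3 + 6·17^4
  c_6 = 510927 = 9·17^0 + 15·17^1 + 16·17^2 + 1·17^3 + 6·17^4
  c_7 = 777714 = 15·17^0 + 0·17^1 + 5·17^2 + 5·17^3 + 9·17^4
p-restricted factor λ_0 = (14, 11, 13, 3, 5, 9, 15)
p-restricted factor λ_1 = (15, 15, 3, 10, 7, 15, 0)
p-restricted factor λ_2 = (9, 3, 4, 0, 14, 16, 5)
p-restricted factor λ_3 = (8, 11, 7, 8, 4, 1, 5)
p-restricted factor λ_4 = (11, 10, 10, 0, 6, 6, 9)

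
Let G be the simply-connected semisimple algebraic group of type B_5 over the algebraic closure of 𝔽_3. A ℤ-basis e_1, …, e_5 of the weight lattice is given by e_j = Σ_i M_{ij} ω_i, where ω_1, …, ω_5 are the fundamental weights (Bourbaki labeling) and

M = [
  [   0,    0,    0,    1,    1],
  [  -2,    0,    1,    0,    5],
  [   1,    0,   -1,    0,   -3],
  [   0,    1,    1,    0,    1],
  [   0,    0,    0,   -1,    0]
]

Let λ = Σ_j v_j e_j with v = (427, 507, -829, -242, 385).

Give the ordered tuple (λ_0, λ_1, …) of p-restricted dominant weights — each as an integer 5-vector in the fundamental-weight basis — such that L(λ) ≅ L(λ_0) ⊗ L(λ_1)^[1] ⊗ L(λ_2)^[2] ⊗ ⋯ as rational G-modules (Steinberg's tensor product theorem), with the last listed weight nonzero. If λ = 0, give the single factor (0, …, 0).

Converting to the ω-basis (c_i = row i of M dotted with v = (427, 507, -829, -242, 385)):
  c_1 = 0*427 + 0*507 + 0*-829 + 1*-242 + 1*385 = 143
  c_2 = -2*427 + 0*507 + 1*-829 + 0*-242 + 5*385 = 242
  c_3 = 1*427 + 0*507 + -1*-829 + 0*-242 + -3*385 = 101
  c_4 = 0*427 + 1*507 + 1*-829 + 0*-242 + 1*385 = 63
  c_5 = 0*427 + 0*507 + 0*-829 + -1*-242 + 0*385 = 242
Expand coordinatewise in base 3:
  c_1 = 143 = 2·3^0 + 2·3^1 + 0·3^2 + 2·3^3 + 1·3^4
  c_2 = 242 = 2·3^0 + 2·3^1 + 2·3^2 + 2·3^3 + 2·3^4
  c_3 = 101 = 2·3^0 + 0·3^1 + 2·3^2 + 0·3^3 + 1·3^4
  c_4 = 63 = 0·3^0 + 0·3^1 + 1·3^2 + 2·3^3
  c_5 = 242 = 2·3^0 + 2·3^1 + 2·3^2 + 2·3^3 + 2·3^4
λ_0 = (2, 2, 2, 0, 2)
λ_1 = (2, 2, 0, 0, 2)
λ_2 = (0, 2, 2, 1, 2)
λ_3 = (2, 2, 0, 2, 2)
λ_4 = (1, 2, 1, 0, 2)

((2, 2, 2, 0, 2), (2, 2, 0, 0, 2), (0, 2, 2, 1, 2), (2, 2, 0, 2, 2), (1, 2, 1, 0, 2))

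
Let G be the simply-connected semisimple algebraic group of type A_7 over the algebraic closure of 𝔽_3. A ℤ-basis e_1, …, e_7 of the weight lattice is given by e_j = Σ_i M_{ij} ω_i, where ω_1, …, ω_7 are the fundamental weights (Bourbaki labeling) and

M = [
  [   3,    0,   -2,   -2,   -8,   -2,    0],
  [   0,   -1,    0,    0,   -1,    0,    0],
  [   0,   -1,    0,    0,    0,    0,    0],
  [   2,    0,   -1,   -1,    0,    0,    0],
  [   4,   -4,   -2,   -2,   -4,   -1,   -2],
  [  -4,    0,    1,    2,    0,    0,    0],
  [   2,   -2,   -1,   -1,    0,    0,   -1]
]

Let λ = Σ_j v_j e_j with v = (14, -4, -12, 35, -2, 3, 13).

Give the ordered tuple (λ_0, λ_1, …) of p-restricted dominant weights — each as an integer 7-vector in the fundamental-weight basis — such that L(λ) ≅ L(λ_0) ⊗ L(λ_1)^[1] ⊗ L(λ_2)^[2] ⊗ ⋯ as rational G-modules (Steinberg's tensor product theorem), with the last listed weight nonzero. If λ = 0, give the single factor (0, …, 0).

((0, 0, 1, 2, 2, 2, 0), (2, 2, 1, 1, 1, 0, 0))

Change of basis e → ω: c = M·v where v = (14, -4, -12, 35, -2, 3, 13):
  c_1 = 3*14 + 0*-4 + -2*-12 + -2*35 + -8*-2 + -2*3 + 0*13 = 6
  c_2 = 0*14 + -1*-4 + 0*-12 + 0*35 + -1*-2 + 0*3 + 0*13 = 6
  c_3 = 0*14 + -1*-4 + 0*-12 + 0*35 + 0*-2 + 0*3 + 0*13 = 4
  c_4 = 2*14 + 0*-4 + -1*-12 + -1*35 + 0*-2 + 0*3 + 0*13 = 5
  c_5 = 4*14 + -4*-4 + -2*-12 + -2*35 + -4*-2 + -1*3 + -2*13 = 5
  c_6 = -4*14 + 0*-4 + 1*-12 + 2*35 + 0*-2 + 0*3 + 0*13 = 2
  c_7 = 2*14 + -2*-4 + -1*-12 + -1*35 + 0*-2 + 0*3 + -1*13 = 0
Expand coordinatewise in base 3:
  c_1 = 6 = 0·3^0 + 2·3^1
  c_2 = 6 = 0·3^0 + 2·3^1
  c_3 = 4 = 1·3^0 + 1·3^1
  c_4 = 5 = 2·3^0 + 1·3^1
  c_5 = 5 = 2·3^0 + 1·3^1
  c_6 = 2 = 2·3^0
  c_7 = 0
Factor λ_0 = (0, 0, 1, 2, 2, 2, 0)
Factor λ_1 = (2, 2, 1, 1, 1, 0, 0)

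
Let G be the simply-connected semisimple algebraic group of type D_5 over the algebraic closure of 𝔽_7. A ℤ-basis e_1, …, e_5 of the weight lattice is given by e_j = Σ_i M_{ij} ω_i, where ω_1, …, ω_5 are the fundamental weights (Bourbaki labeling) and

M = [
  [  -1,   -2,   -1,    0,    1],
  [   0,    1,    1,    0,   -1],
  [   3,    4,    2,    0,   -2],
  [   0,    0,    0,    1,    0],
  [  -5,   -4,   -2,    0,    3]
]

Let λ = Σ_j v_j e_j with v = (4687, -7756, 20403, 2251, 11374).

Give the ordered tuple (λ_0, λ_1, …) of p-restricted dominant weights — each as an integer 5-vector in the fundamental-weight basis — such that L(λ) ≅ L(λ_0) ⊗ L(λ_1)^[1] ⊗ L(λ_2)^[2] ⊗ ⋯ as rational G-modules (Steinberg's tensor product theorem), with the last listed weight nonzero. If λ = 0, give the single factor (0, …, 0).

ω-coordinates c = M·v, v = (4687, -7756, 20403, 2251, 11374):
  c_1 = -1*4687 + -2*-7756 + -1*20403 + 0*2251 + 1*11374 = 1796
  c_2 = 0*4687 + 1*-7756 + 1*20403 + 0*2251 + -1*11374 = 1273
  c_3 = 3*4687 + 4*-7756 + 2*20403 + 0*2251 + -2*11374 = 1095
  c_4 = 0*4687 + 0*-7756 + 0*20403 + 1*2251 + 0*11374 = 2251
  c_5 = -5*4687 + -4*-7756 + -2*20403 + 0*2251 + 3*11374 = 905
Writing each c_i in base p = 7:
  c_1 = 1796 = 4·7^0 + 4·7^1 + 1·7^2 + 5·7^3
  c_2 = 1273 = 6·7^0 + 6·7^1 + 4·7^2 + 3·7^3
  c_3 = 1095 = 3·7^0 + 2·7^1 + 1·7^2 + 3·7^3
  c_4 = 2251 = 4·7^0 + 6·7^1 + 3·7^2 + 6·7^3
  c_5 = 905 = 2·7^0 + 3·7^1 + 4·7^2 + 2·7^3
p-restricted factor λ_0 = (4, 6, 3, 4, 2)
p-restricted factor λ_1 = (4, 6, 2, 6, 3)
p-restricted factor λ_2 = (1, 4, 1, 3, 4)
p-restricted factor λ_3 = (5, 3, 3, 6, 2)

((4, 6, 3, 4, 2), (4, 6, 2, 6, 3), (1, 4, 1, 3, 4), (5, 3, 3, 6, 2))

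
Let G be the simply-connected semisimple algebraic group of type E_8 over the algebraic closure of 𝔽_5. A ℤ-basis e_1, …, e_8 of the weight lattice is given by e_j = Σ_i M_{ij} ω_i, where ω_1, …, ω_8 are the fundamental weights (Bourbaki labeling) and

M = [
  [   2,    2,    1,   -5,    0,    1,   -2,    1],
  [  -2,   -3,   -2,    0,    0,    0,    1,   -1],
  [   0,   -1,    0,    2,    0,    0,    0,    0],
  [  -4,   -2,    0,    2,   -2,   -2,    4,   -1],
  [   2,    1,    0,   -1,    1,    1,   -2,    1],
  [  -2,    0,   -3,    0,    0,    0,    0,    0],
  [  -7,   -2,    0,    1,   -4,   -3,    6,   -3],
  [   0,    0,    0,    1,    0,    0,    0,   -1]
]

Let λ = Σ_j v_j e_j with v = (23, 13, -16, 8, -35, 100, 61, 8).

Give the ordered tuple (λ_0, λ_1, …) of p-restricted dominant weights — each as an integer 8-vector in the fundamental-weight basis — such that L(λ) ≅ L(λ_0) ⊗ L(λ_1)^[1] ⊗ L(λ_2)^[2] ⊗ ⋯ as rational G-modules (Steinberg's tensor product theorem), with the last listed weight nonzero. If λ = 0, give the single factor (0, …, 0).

((2, 0, 3, 4, 2, 2, 3, 0),)

Change of basis e → ω: c = M·v where v = (23, 13, -16, 8, -35, 100, 61, 8):
  c_1 = 2*23 + 2*13 + 1*-16 + -5*8 + 0*-35 + 1*100 + -2*61 + 1*8 = 2
  c_2 = -2*23 + -3*13 + -2*-16 + 0*8 + 0*-35 + 0*100 + 1*61 + -1*8 = 0
  c_3 = 0*23 + -1*13 + 0*-16 + 2*8 + 0*-35 + 0*100 + 0*61 + 0*8 = 3
  c_4 = -4*23 + -2*13 + 0*-16 + 2*8 + -2*-35 + -2*100 + 4*61 + -1*8 = 4
  c_5 = 2*23 + 1*13 + 0*-16 + -1*8 + 1*-35 + 1*100 + -2*61 + 1*8 = 2
  c_6 = -2*23 + 0*13 + -3*-16 + 0*8 + 0*-35 + 0*100 + 0*61 + 0*8 = 2
  c_7 = -7*23 + -2*13 + 0*-16 + 1*8 + -4*-35 + -3*100 + 6*61 + -3*8 = 3
  c_8 = 0*23 + 0*13 + 0*-16 + 1*8 + 0*-35 + 0*100 + 0*61 + -1*8 = 0
p = 5; digits c_i = Σ_j d_{ij}·5^j, 0 ≤ d_{ij} < 5:
  c_1 = 2 = 2·5^0
  c_2 = 0
  c_3 = 3 = 3·5^0
  c_4 = 4 = 4·5^0
  c_5 = 2 = 2·5^0
  c_6 = 2 = 2·5^0
  c_7 = 3 = 3·5^0
  c_8 = 0
p-restricted factor λ_0 = (2, 0, 3, 4, 2, 2, 3, 0)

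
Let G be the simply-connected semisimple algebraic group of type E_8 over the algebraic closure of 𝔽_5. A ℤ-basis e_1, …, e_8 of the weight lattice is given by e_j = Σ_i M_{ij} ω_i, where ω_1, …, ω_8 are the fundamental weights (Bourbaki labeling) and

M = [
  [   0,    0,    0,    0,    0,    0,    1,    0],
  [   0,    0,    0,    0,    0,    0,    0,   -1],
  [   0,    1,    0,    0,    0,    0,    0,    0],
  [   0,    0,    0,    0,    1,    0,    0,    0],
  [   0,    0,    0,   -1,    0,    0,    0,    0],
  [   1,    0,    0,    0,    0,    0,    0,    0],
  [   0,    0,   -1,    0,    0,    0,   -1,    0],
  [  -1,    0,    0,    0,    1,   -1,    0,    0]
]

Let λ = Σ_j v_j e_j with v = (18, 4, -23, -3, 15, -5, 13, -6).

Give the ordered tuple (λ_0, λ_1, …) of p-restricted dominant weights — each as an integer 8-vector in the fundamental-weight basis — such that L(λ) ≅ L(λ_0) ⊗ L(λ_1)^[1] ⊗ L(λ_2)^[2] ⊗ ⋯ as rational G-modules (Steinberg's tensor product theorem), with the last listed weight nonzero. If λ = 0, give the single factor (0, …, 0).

((3, 1, 4, 0, 3, 3, 0, 2), (2, 1, 0, 3, 0, 3, 2, 0))

Compute c_i = Σ_j M_{ij} v_j with v = (18, 4, -23, -3, 15, -5, 13, -6):
  c_1 = (0)·(18) + (0)·(4) + (0)·(-23) + (0)·(-3) + (0)·(15) + (0)·(-5) + (1)·(13) + (0)·(-6) = 13
  c_2 = (0)·(18) + (0)·(4) + (0)·(-23) + (0)·(-3) + (0)·(15) + (0)·(-5) + (0)·(13) + (-1)·(-6) = 6
  c_3 = (0)·(18) + (1)·(4) + (0)·(-23) + (0)·(-3) + (0)·(15) + (0)·(-5) + (0)·(13) + (0)·(-6) = 4
  c_4 = (0)·(18) + (0)·(4) + (0)·(-23) + (0)·(-3) + (1)·(15) + (0)·(-5) + (0)·(13) + (0)·(-6) = 15
  c_5 = (0)·(18) + (0)·(4) + (0)·(-23) + (-1)·(-3) + (0)·(15) + (0)·(-5) + (0)·(13) + (0)·(-6) = 3
  c_6 = (1)·(18) + (0)·(4) + (0)·(-23) + (0)·(-3) + (0)·(15) + (0)·(-5) + (0)·(13) + (0)·(-6) = 18
  c_7 = (0)·(18) + (0)·(4) + (-1)·(-23) + (0)·(-3) + (0)·(15) + (0)·(-5) + (-1)·(13) + (0)·(-6) = 10
  c_8 = (-1)·(18) + (0)·(4) + (0)·(-23) + (0)·(-3) + (1)·(15) + (-1)·(-5) + (0)·(13) + (0)·(-6) = 2
Expand coordinatewise in base 5:
  c_1 = 13 = 3·5^0 + 2·5^1
  c_2 = 6 = 1·5^0 + 1·5^1
  c_3 = 4 = 4·5^0
  c_4 = 15 = 0·5^0 + 3·5^1
  c_5 = 3 = 3·5^0
  c_6 = 18 = 3·5^0 + 3·5^1
  c_7 = 10 = 0·5^0 + 2·5^1
  c_8 = 2 = 2·5^0
p-restricted factor λ_0 = (3, 1, 4, 0, 3, 3, 0, 2)
p-restricted factor λ_1 = (2, 1, 0, 3, 0, 3, 2, 0)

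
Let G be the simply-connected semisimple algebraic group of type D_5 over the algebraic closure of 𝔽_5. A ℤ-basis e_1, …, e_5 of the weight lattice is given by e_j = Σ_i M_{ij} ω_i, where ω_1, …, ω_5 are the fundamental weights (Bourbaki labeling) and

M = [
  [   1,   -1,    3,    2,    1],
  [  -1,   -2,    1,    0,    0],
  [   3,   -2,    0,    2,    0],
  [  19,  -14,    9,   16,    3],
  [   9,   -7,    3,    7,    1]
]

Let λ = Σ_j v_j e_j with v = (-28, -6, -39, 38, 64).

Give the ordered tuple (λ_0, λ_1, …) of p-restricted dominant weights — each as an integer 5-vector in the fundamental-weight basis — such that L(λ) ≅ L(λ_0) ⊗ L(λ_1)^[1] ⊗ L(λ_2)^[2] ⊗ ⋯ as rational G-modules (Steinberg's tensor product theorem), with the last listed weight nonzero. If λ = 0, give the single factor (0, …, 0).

In the fundamental-weight basis, λ has coordinates c = M·v (v = (-28, -6, -39, 38, 64)):
  c_1 = 1*-28 + -1*-6 + 3*-39 + 2*38 + 1*64 = 1
  c_2 = -1*-28 + -2*-6 + 1*-39 + 0*38 + 0*64 = 1
  c_3 = 3*-28 + -2*-6 + 0*-39 + 2*38 + 0*64 = 4
  c_4 = 19*-28 + -14*-6 + 9*-39 + 16*38 + 3*64 = 1
  c_5 = 9*-28 + -7*-6 + 3*-39 + 7*38 + 1*64 = 3
Writing each c_i in base p = 5:
  c_1 = 1 = 1·5^0
  c_2 = 1 = 1·5^0
  c_3 = 4 = 4·5^0
  c_4 = 1 = 1·5^0
  c_5 = 3 = 3·5^0
Factor λ_0 = (1, 1, 4, 1, 3)

((1, 1, 4, 1, 3),)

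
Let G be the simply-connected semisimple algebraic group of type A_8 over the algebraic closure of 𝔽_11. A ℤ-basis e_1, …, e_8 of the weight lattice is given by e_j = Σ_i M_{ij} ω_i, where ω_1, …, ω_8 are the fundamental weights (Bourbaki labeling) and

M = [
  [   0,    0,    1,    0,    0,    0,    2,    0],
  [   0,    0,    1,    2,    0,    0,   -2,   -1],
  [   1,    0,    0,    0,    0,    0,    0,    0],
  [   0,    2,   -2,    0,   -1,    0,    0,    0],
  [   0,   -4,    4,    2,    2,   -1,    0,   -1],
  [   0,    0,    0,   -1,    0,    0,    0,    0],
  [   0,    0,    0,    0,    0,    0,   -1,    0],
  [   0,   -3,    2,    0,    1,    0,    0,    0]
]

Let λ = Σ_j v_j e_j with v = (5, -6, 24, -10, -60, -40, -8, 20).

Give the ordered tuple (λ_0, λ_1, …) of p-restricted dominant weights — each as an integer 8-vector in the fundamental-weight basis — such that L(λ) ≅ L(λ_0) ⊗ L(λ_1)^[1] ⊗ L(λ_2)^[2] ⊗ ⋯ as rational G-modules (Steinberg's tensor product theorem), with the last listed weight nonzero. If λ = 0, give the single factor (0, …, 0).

((8, 0, 5, 0, 0, 10, 8, 6),)

ω-coordinates c = M·v, v = (5, -6, 24, -10, -60, -40, -8, 20):
  c_1 = 0·5 + (0)·(-6) + 1·24 + (0)·(-10) + (0)·(-60) + (0)·(-40) + (2)·(-8) + 0·20 = 8
  c_2 = 0·5 + (0)·(-6) + 1·24 + (2)·(-10) + (0)·(-60) + (0)·(-40) + (-2)·(-8) + (-1)·(20) = 0
  c_3 = 1·5 + (0)·(-6) + 0·24 + (0)·(-10) + (0)·(-60) + (0)·(-40) + (0)·(-8) + 0·20 = 5
  c_4 = 0·5 + (2)·(-6) + (-2)·(24) + (0)·(-10) + (-1)·(-60) + (0)·(-40) + (0)·(-8) + 0·20 = 0
  c_5 = 0·5 + (-4)·(-6) + 4·24 + (2)·(-10) + (2)·(-60) + (-1)·(-40) + (0)·(-8) + (-1)·(20) = 0
  c_6 = 0·5 + (0)·(-6) + 0·24 + (-1)·(-10) + (0)·(-60) + (0)·(-40) + (0)·(-8) + 0·20 = 10
  c_7 = 0·5 + (0)·(-6) + 0·24 + (0)·(-10) + (0)·(-60) + (0)·(-40) + (-1)·(-8) + 0·20 = 8
  c_8 = 0·5 + (-3)·(-6) + 2·24 + (0)·(-10) + (1)·(-60) + (0)·(-40) + (0)·(-8) + 0·20 = 6
Writing each c_i in base p = 11:
  c_1 = 8 = 8·11^0
  c_2 = 0
  c_3 = 5 = 5·11^0
  c_4 = 0
  c_5 = 0
  c_6 = 10 = 10·11^0
  c_7 = 8 = 8·11^0
  c_8 = 6 = 6·11^0
Factor λ_0 = (8, 0, 5, 0, 0, 10, 8, 6)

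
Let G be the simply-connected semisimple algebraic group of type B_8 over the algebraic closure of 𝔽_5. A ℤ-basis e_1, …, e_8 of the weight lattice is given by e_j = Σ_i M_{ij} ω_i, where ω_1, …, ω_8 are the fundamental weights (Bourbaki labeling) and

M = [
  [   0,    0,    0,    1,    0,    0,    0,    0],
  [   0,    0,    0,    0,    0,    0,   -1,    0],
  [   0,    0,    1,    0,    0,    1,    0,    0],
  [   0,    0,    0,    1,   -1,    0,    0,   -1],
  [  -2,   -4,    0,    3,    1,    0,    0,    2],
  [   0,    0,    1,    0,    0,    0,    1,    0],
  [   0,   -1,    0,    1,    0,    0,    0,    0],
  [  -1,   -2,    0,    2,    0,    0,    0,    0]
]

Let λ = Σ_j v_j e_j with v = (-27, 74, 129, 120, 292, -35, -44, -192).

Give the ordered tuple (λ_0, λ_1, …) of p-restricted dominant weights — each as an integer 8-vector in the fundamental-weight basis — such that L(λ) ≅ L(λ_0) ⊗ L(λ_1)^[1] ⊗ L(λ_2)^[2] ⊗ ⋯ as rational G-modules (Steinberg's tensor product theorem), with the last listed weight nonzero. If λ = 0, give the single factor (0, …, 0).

((0, 4, 4, 0, 1, 0, 1, 4), (4, 3, 3, 4, 0, 2, 4, 3), (4, 1, 3, 0, 1, 3, 1, 4))

ω-coordinates c = M·v, v = (-27, 74, 129, 120, 292, -35, -44, -192):
  c_1 = (0)·(-27) + (0)·(74) + (0)·(129) + (1)·(120) + (0)·(292) + (0)·(-35) + (0)·(-44) + (0)·(-192) = 120
  c_2 = (0)·(-27) + (0)·(74) + (0)·(129) + (0)·(120) + (0)·(292) + (0)·(-35) + (-1)·(-44) + (0)·(-192) = 44
  c_3 = (0)·(-27) + (0)·(74) + (1)·(129) + (0)·(120) + (0)·(292) + (1)·(-35) + (0)·(-44) + (0)·(-192) = 94
  c_4 = (0)·(-27) + (0)·(74) + (0)·(129) + (1)·(120) + (-1)·(292) + (0)·(-35) + (0)·(-44) + (-1)·(-192) = 20
  c_5 = (-2)·(-27) + (-4)·(74) + (0)·(129) + (3)·(120) + (1)·(292) + (0)·(-35) + (0)·(-44) + (2)·(-192) = 26
  c_6 = (0)·(-27) + (0)·(74) + (1)·(129) + (0)·(120) + (0)·(292) + (0)·(-35) + (1)·(-44) + (0)·(-192) = 85
  c_7 = (0)·(-27) + (-1)·(74) + (0)·(129) + (1)·(120) + (0)·(292) + (0)·(-35) + (0)·(-44) + (0)·(-192) = 46
  c_8 = (-1)·(-27) + (-2)·(74) + (0)·(129) + (2)·(120) + (0)·(292) + (0)·(-35) + (0)·(-44) + (0)·(-192) = 119
Base-5 expansion of each c_i:
  c_1 = 120 = 0·5^0 + 4·5^1 + 4·5^2
  c_2 = 44 = 4·5^0 + 3·5^1 + 1·5^2
  c_3 = 94 = 4·5^0 + 3·5^1 + 3·5^2
  c_4 = 20 = 0·5^0 + 4·5^1
  c_5 = 26 = 1·5^0 + 0·5^1 + 1·5^2
  c_6 = 85 = 0·5^0 + 2·5^1 + 3·5^2
  c_7 = 46 = 1·5^0 + 4·5^1 + 1·5^2
  c_8 = 119 = 4·5^0 + 3·5^1 + 4·5^2
λ_0 = (0, 4, 4, 0, 1, 0, 1, 4)
λ_1 = (4, 3, 3, 4, 0, 2, 4, 3)
λ_2 = (4, 1, 3, 0, 1, 3, 1, 4)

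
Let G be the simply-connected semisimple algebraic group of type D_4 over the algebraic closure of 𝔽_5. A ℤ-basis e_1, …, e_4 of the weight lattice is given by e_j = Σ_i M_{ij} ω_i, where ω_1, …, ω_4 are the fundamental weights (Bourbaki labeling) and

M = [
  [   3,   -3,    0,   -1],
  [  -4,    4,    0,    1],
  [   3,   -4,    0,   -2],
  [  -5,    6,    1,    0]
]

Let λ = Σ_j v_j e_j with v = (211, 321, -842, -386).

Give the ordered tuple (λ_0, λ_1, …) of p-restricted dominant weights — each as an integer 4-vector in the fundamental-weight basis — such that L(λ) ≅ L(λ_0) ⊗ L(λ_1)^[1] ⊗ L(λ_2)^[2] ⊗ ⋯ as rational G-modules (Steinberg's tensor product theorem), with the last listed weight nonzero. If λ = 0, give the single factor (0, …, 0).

ω-coordinates c = M·v, v = (211, 321, -842, -386):
  c_1 = 3*211 + -3*321 + 0*-842 + -1*-386 = 56
  c_2 = -4*211 + 4*321 + 0*-842 + 1*-386 = 54
  c_3 = 3*211 + -4*321 + 0*-842 + -2*-386 = 121
  c_4 = -5*211 + 6*321 + 1*-842 + 0*-386 = 29
p = 5; digits c_i = Σ_j d_{ij}·5^j, 0 ≤ d_{ij} < 5:
  c_1 = 56 = 1·5^0 + 1·5^1 + 2·5^2
  c_2 = 54 = 4·5^0 + 0·5^1 + 2·5^2
  c_3 = 121 = 1·5^0 + 4·5^1 + 4·5^2
  c_4 = 29 = 4·5^0 + 0·5^1 + 1·5^2
λ_0 = (1, 4, 1, 4)
λ_1 = (1, 0, 4, 0)
λ_2 = (2, 2, 4, 1)

((1, 4, 1, 4), (1, 0, 4, 0), (2, 2, 4, 1))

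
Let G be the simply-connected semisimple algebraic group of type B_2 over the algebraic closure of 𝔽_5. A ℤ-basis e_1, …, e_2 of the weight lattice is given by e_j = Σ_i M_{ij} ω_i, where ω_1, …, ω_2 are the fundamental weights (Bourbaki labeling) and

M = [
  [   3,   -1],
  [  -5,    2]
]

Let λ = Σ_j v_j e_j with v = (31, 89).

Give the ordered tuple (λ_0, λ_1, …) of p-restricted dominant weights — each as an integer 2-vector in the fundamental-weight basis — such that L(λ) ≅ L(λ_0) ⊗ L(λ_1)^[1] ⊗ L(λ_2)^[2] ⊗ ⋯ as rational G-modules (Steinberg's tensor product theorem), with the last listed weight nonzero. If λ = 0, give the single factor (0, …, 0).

((4, 3), (0, 4))

Change of basis e → ω: c = M·v where v = (31, 89):
  c_1 = (3)·(31) + (-1)·(89) = 4
  c_2 = (-5)·(31) + (2)·(89) = 23
Base-5 expansion of each c_i:
  c_1 = 4 = 4·5^0
  c_2 = 23 = 3·5^0 + 4·5^1
λ_0 = (4, 3)
λ_1 = (0, 4)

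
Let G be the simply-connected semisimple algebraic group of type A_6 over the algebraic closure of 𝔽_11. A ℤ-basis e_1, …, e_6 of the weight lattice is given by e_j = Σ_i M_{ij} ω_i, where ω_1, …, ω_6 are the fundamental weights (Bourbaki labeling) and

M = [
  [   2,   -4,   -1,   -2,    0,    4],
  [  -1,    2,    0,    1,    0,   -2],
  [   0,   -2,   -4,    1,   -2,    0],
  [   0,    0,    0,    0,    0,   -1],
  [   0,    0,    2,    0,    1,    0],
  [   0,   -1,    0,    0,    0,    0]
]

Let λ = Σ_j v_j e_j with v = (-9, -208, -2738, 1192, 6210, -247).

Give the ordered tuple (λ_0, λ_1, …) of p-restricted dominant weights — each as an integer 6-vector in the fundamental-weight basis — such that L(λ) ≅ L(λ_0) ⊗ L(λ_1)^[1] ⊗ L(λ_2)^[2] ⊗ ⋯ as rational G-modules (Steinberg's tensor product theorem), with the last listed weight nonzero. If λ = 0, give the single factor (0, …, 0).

Compute c_i = Σ_j M_{ij} v_j with v = (-9, -208, -2738, 1192, 6210, -247):
  c_1 = (2)·(-9) + (-4)·(-208) + (-1)·(-2738) + (-2)·(1192) + (0)·(6210) + (4)·(-247) = 180
  c_2 = (-1)·(-9) + (2)·(-208) + (0)·(-2738) + (1)·(1192) + (0)·(6210) + (-2)·(-247) = 1279
  c_3 = (0)·(-9) + (-2)·(-208) + (-4)·(-2738) + (1)·(1192) + (-2)·(6210) + (0)·(-247) = 140
  c_4 = (0)·(-9) + (0)·(-208) + (0)·(-2738) + (0)·(1192) + (0)·(6210) + (-1)·(-247) = 247
  c_5 = (0)·(-9) + (0)·(-208) + (2)·(-2738) + (0)·(1192) + (1)·(6210) + (0)·(-247) = 734
  c_6 = (0)·(-9) + (-1)·(-208) + (0)·(-2738) + (0)·(1192) + (0)·(6210) + (0)·(-247) = 208
Base-11 expansion of each c_i:
  c_1 = 180 = 4·11^0 + 5·11^1 + 1·11^2
  c_2 = 1279 = 3·11^0 + 6·11^1 + 10·11^2
  c_3 = 140 = 8·11^0 + 1·11^1 + 1·11^2
  c_4 = 247 = 5·11^0 + 0·11^1 + 2·11^2
  c_5 = 734 = 8·11^0 + 0·11^1 + 6·11^2
  c_6 = 208 = 10·11^0 + 7·11^1 + 1·11^2
λ_0 = (4, 3, 8, 5, 8, 10)
λ_1 = (5, 6, 1, 0, 0, 7)
λ_2 = (1, 10, 1, 2, 6, 1)

((4, 3, 8, 5, 8, 10), (5, 6, 1, 0, 0, 7), (1, 10, 1, 2, 6, 1))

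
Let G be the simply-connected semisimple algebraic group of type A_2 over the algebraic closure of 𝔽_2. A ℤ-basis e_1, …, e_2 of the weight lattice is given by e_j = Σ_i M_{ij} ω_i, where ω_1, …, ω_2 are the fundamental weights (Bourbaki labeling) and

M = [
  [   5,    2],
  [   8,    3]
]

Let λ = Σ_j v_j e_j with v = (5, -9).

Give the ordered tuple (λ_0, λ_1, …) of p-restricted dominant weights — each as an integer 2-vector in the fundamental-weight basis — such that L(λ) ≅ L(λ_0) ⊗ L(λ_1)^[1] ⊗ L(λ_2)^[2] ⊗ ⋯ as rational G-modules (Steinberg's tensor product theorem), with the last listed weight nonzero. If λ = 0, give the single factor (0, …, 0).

((1, 1), (1, 0), (1, 1), (0, 1))

In the fundamental-weight basis, λ has coordinates c = M·v (v = (5, -9)):
  c_1 = 5*5 + 2*-9 = 7
  c_2 = 8*5 + 3*-9 = 13
Expand coordinatewise in base 2:
  c_1 = 7 = 1·2^0 + 1·2^1 + 1·2^2
  c_2 = 13 = 1·2^0 + 0·2^1 + 1·2^2 + 1·2^3
p-restricted factor λ_0 = (1, 1)
p-restricted factor λ_1 = (1, 0)
p-restricted factor λ_2 = (1, 1)
p-restricted factor λ_3 = (0, 1)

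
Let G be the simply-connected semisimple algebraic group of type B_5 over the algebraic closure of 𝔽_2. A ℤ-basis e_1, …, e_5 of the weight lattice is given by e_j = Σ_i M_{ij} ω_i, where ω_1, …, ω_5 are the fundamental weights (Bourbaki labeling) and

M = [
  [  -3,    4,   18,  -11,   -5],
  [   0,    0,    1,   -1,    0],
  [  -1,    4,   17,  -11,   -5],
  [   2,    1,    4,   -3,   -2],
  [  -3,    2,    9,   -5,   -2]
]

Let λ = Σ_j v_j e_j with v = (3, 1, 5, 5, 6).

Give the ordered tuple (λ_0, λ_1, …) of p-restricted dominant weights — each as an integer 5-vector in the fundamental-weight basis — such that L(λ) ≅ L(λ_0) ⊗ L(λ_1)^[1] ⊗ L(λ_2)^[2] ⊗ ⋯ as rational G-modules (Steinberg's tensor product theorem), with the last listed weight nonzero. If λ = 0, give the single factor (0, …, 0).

Converting to the ω-basis (c_i = row i of M dotted with v = (3, 1, 5, 5, 6)):
  c_1 = -3*3 + 4*1 + 18*5 + -11*5 + -5*6 = 0
  c_2 = 0*3 + 0*1 + 1*5 + -1*5 + 0*6 = 0
  c_3 = -1*3 + 4*1 + 17*5 + -11*5 + -5*6 = 1
  c_4 = 2*3 + 1*1 + 4*5 + -3*5 + -2*6 = 0
  c_5 = -3*3 + 2*1 + 9*5 + -5*5 + -2*6 = 1
Writing each c_i in base p = 2:
  c_1 = 0
  c_2 = 0
  c_3 = 1 = 1·2^0
  c_4 = 0
  c_5 = 1 = 1·2^0
λ_0 = (0, 0, 1, 0, 1)

((0, 0, 1, 0, 1),)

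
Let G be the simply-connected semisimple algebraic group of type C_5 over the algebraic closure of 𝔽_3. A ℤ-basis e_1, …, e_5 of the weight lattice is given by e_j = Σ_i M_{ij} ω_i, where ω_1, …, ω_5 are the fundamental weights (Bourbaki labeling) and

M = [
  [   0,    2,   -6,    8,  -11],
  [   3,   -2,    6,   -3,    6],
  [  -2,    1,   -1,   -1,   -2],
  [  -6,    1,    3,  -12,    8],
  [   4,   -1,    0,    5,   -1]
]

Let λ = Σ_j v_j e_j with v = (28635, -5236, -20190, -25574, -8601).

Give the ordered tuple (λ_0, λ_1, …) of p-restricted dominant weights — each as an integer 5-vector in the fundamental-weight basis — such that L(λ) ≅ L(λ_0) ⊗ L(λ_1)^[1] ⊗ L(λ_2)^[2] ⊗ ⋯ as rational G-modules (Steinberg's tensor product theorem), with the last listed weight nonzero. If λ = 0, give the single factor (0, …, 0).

Converting to the ω-basis (c_i = row i of M dotted with v = (28635, -5236, -20190, -25574, -8601)):
  c_1 = (0)·(28635) + (2)·(-5236) + (-6)·(-20190) + (8)·(-25574) + (-11)·(-8601) = 687
  c_2 = (3)·(28635) + (-2)·(-5236) + (6)·(-20190) + (-3)·(-25574) + (6)·(-8601) = 353
  c_3 = (-2)·(28635) + (1)·(-5236) + (-1)·(-20190) + (-1)·(-25574) + (-2)·(-8601) = 460
  c_4 = (-6)·(28635) + (1)·(-5236) + (3)·(-20190) + (-12)·(-25574) + (8)·(-8601) = 464
  c_5 = (4)·(28635) + (-1)·(-5236) + (0)·(-20190) + (5)·(-25574) + (-1)·(-8601) = 507
Base-3 expansion of each c_i:
  c_1 = 687 = 0·3^0 + 1·3^1 + 1·3^2 + 1·3^3 + 2·3^4 + 2·3^5
  c_2 = 353 = 2·3^0 + 0·3^1 + 0·3^2 + 1·3^3 + 1·3^4 + 1·3^5
  c_3 = 460 = 1·3^0 + 0·3^1 + 0·3^2 + 2·3^3 + 2·3^4 + 1·3^5
  c_4 = 464 = 2·3^0 + 1·3^1 + 0·3^2 + 2·3^3 + 2·3^4 + 1·3^5
  c_5 = 507 = 0·3^0 + 1·3^1 + 2·3^2 + 0·3^3 + 0·3^4 + 2·3^5
λ_0 = (0, 2, 1, 2, 0)
λ_1 = (1, 0, 0, 1, 1)
λ_2 = (1, 0, 0, 0, 2)
λ_3 = (1, 1, 2, 2, 0)
λ_4 = (2, 1, 2, 2, 0)
λ_5 = (2, 1, 1, 1, 2)

((0, 2, 1, 2, 0), (1, 0, 0, 1, 1), (1, 0, 0, 0, 2), (1, 1, 2, 2, 0), (2, 1, 2, 2, 0), (2, 1, 1, 1, 2))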